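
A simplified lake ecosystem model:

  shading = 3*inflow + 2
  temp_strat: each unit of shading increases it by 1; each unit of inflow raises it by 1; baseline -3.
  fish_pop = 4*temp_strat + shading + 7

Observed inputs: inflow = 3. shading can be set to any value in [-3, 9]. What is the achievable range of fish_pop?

-8 to 52

Intervening on shading fixes its value directly, overriding its dependence on inflow.
Substituting into the temp_strat equation gives temp_strat = shading.
Substituting into the fish_pop equation gives fish_pop = 5*shading + 7.
Linear in shading, so extremes are at the endpoints: shading = -3 gives fish_pop = -8; shading = 9 gives fish_pop = 52.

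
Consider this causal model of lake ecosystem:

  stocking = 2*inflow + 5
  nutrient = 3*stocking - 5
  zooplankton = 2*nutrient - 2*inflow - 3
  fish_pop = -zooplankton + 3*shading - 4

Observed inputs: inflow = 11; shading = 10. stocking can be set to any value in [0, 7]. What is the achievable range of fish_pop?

Intervening on stocking fixes its value directly, overriding its dependence on inflow.
Substituting into the zooplankton equation gives zooplankton = 6*stocking - 35.
So fish_pop = -6*stocking + 61.
Linear in stocking, so extremes are at the endpoints: stocking = 0 gives fish_pop = 61; stocking = 7 gives fish_pop = 19.

19 to 61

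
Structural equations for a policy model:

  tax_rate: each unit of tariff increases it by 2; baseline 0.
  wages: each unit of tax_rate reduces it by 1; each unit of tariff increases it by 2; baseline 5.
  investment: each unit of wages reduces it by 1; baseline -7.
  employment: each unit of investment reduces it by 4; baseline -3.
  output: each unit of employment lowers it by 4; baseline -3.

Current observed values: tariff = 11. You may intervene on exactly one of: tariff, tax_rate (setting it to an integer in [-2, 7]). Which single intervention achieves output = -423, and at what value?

Intervening on tariff: the paths from tariff to output cancel (net effect zero), leaving output = -183; -423 is unreachable this way.
Intervening on tax_rate: with other inputs at their observed values, output = 16*tax_rate - 535. Solving for -423 gives tax_rate = 7, within [-2, 7].

set tax_rate = 7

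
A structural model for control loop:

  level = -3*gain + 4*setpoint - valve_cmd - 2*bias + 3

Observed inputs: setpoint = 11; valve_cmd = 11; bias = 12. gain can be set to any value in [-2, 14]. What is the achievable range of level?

-30 to 18

Substituting into the level equation gives level = -3*gain + 12.
Linear in gain, so extremes are at the endpoints: gain = -2 gives level = 18; gain = 14 gives level = -30.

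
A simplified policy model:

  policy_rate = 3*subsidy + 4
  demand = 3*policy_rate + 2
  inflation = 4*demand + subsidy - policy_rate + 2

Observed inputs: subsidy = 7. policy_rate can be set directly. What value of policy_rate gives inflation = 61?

Intervening on policy_rate fixes its value directly, overriding its dependence on subsidy.
Substituting into the inflation equation gives inflation = 11*policy_rate + 17.
Solve 11*policy_rate + 17 = 61: policy_rate = (61 - 17) / 11 = 4.

policy_rate = 4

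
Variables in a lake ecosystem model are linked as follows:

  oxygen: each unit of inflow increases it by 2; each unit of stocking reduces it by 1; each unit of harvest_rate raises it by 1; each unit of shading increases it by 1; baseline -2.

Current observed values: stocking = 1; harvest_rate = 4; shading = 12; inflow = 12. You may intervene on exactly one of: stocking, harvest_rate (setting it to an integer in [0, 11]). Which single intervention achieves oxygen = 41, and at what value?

set harvest_rate = 8

Intervening on stocking: oxygen = -stocking + 38. Reaching 41 requires stocking = -3, outside [0, 11].
Intervening on harvest_rate: with other inputs at their observed values, oxygen = harvest_rate + 33. Solving for 41 gives harvest_rate = 8, within [0, 11].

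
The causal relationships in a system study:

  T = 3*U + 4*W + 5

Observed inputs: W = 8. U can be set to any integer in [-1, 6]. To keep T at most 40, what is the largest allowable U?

U = 1

Substituting into the T equation gives T = 3*U + 37.
Require 3*U + 37 ≤ 40, so U ≤ 1.
The largest integer in [-1, 6] satisfying this is 1.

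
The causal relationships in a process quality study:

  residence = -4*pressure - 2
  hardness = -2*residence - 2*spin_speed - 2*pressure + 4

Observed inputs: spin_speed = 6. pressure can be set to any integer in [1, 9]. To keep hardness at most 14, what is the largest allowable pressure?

Substituting into the hardness equation gives hardness = 6*pressure - 4.
Require 6*pressure - 4 ≤ 14, so pressure ≤ 3.
The largest integer in [1, 9] satisfying this is 3.

pressure = 3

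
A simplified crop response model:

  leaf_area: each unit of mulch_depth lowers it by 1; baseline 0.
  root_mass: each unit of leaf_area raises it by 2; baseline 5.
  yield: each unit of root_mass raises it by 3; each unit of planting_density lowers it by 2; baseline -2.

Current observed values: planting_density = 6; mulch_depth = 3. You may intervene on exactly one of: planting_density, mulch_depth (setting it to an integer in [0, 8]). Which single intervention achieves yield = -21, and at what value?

Intervening on planting_density: with other inputs at their observed values, yield = -2*planting_density - 5. Solving for -21 gives planting_density = 8, within [0, 8].
Intervening on mulch_depth: yield = -6*mulch_depth + 1. Reaching -21 requires mulch_depth = 11/3, not an integer.

set planting_density = 8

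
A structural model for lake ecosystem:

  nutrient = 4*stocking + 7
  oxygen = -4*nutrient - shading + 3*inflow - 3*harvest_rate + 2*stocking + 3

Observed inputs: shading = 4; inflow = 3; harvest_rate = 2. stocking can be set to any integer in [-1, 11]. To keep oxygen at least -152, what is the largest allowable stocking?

Substituting into the oxygen equation gives oxygen = -14*stocking - 26.
Require -14*stocking - 26 ≥ -152, so stocking ≤ 9.
The largest integer in [-1, 11] satisfying this is 9.

stocking = 9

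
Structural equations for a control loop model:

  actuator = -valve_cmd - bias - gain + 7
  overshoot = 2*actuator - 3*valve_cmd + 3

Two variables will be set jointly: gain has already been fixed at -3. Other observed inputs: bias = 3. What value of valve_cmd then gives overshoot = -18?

With gain held at -3:
Substituting into the actuator equation gives actuator = -valve_cmd + 7.
Substituting into the overshoot equation gives overshoot = -5*valve_cmd + 17.
Solve -5*valve_cmd + 17 = -18: valve_cmd = (-18 - 17) / -5 = 7.

valve_cmd = 7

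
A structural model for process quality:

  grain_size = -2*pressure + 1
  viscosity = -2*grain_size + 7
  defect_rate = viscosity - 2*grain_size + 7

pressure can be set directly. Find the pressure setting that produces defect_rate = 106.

pressure = 12

Substituting into the viscosity equation gives viscosity = 4*pressure + 5.
Substituting into the defect_rate equation gives defect_rate = 8*pressure + 10.
Solve 8*pressure + 10 = 106: pressure = (106 - 10) / 8 = 12.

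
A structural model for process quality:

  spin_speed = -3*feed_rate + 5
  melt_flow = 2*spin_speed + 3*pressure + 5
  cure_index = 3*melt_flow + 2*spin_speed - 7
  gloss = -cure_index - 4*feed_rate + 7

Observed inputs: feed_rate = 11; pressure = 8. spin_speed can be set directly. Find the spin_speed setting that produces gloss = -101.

Intervening on spin_speed fixes its value directly, overriding its dependence on feed_rate.
Substituting into the melt_flow equation gives melt_flow = 2*spin_speed + 29.
Substituting into the cure_index equation gives cure_index = 8*spin_speed + 80.
Substituting into the gloss equation gives gloss = -8*spin_speed - 117.
Solve -8*spin_speed - 117 = -101: spin_speed = (-101 + 117) / -8 = -2.

spin_speed = -2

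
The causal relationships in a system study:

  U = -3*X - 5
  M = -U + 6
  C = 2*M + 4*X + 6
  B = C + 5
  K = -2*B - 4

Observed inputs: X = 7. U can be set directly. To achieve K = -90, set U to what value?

U = 4

Intervening on U fixes its value directly, overriding its dependence on X.
Substituting into the C equation gives C = -2*U + 46.
So B = -2*U + 51.
Substituting into the K equation gives K = 4*U - 106.
Solve 4*U - 106 = -90: U = (-90 + 106) / 4 = 4.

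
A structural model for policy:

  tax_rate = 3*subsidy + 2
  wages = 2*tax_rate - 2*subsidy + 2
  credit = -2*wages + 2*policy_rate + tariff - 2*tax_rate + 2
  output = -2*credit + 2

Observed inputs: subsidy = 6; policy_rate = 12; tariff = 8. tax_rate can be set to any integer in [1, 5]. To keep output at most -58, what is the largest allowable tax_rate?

tax_rate = 4

Intervening on tax_rate fixes its value directly, overriding its dependence on subsidy.
Substituting into the wages equation gives wages = 2*tax_rate - 10.
credit becomes -6*tax_rate + 54.
Substituting into the output equation gives output = 12*tax_rate - 106.
Require 12*tax_rate - 106 ≤ -58, so tax_rate ≤ 4.
The largest integer in [1, 5] satisfying this is 4.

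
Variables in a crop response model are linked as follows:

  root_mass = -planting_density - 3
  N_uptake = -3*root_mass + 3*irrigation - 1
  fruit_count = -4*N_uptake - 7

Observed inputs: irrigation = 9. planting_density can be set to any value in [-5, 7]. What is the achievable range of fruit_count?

-231 to -87

Substituting into the N_uptake equation gives N_uptake = 3*planting_density + 35.
Substituting into the fruit_count equation gives fruit_count = -12*planting_density - 147.
Linear in planting_density, so extremes are at the endpoints: planting_density = -5 gives fruit_count = -87; planting_density = 7 gives fruit_count = -231.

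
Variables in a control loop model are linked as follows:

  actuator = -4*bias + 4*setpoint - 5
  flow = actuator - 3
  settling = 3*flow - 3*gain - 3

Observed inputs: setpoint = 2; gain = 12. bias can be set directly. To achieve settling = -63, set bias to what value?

bias = 2

Substituting into the actuator equation gives actuator = -4*bias + 3.
Substituting into the flow equation gives flow = -4*bias.
This gives settling = -12*bias - 39.
Solve -12*bias - 39 = -63: bias = (-63 + 39) / -12 = 2.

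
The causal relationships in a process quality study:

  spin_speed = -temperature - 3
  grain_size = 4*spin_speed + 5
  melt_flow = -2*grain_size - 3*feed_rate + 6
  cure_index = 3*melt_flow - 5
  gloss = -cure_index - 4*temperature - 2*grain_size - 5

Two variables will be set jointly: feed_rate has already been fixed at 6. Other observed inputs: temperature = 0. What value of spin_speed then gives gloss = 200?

spin_speed = 9

With feed_rate held at 6:
Intervening on spin_speed fixes its value directly, overriding its dependence on temperature.
Substituting into the melt_flow equation gives melt_flow = -8*spin_speed - 22.
Substituting into the cure_index equation gives cure_index = -24*spin_speed - 71.
gloss becomes 16*spin_speed + 56.
Solve 16*spin_speed + 56 = 200: spin_speed = (200 - 56) / 16 = 9.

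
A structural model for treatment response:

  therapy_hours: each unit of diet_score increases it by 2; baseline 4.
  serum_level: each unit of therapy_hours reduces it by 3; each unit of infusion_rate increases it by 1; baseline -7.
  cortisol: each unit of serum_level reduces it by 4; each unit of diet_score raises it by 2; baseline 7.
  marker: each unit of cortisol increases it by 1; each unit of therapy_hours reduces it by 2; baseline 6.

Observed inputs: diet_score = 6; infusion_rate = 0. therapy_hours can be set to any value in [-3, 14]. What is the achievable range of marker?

23 to 193

Intervening on therapy_hours fixes its value directly, overriding its dependence on diet_score.
Substituting into the serum_level equation gives serum_level = -3*therapy_hours - 7.
Substituting into the cortisol equation gives cortisol = 12*therapy_hours + 47.
Substituting into the marker equation gives marker = 10*therapy_hours + 53.
Linear in therapy_hours, so extremes are at the endpoints: therapy_hours = -3 gives marker = 23; therapy_hours = 14 gives marker = 193.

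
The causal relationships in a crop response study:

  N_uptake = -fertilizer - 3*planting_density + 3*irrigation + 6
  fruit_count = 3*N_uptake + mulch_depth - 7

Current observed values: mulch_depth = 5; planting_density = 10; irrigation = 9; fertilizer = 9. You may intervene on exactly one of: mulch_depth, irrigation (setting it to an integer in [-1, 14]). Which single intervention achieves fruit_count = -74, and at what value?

set irrigation = 3

Intervening on mulch_depth: fruit_count = mulch_depth - 25. Reaching -74 requires mulch_depth = -49, outside [-1, 14].
Intervening on irrigation: with other inputs at their observed values, fruit_count = 9*irrigation - 101. Solving for -74 gives irrigation = 3, within [-1, 14].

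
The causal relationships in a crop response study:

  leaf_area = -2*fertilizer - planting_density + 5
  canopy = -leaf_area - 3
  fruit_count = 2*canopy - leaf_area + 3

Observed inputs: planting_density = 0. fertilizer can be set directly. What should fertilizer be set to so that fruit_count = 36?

Substituting into the leaf_area equation gives leaf_area = -2*fertilizer + 5.
canopy becomes 2*fertilizer - 8.
Substituting into the fruit_count equation gives fruit_count = 6*fertilizer - 18.
Solve 6*fertilizer - 18 = 36: fertilizer = (36 + 18) / 6 = 9.

fertilizer = 9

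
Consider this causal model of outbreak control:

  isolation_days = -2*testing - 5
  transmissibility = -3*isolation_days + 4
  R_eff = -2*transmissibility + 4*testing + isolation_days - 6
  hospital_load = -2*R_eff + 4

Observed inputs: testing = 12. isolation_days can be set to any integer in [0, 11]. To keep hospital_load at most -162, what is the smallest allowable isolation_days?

Intervening on isolation_days fixes its value directly, overriding its dependence on testing.
Substituting into the R_eff equation gives R_eff = 7*isolation_days + 34.
Substituting into the hospital_load equation gives hospital_load = -14*isolation_days - 64.
Require -14*isolation_days - 64 ≤ -162, so isolation_days ≥ 7.
The smallest integer in [0, 11] satisfying this is 7.

isolation_days = 7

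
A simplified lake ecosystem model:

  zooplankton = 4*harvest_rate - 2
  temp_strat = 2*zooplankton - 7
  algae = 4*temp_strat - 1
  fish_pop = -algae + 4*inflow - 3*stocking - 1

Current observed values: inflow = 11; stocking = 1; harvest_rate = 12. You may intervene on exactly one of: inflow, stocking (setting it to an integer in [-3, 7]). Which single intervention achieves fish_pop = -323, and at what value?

Intervening on inflow: with other inputs at their observed values, fish_pop = 4*inflow - 343. Solving for -323 gives inflow = 5, within [-3, 7].
Intervening on stocking: fish_pop = -3*stocking - 296. Reaching -323 requires stocking = 9, outside [-3, 7].

set inflow = 5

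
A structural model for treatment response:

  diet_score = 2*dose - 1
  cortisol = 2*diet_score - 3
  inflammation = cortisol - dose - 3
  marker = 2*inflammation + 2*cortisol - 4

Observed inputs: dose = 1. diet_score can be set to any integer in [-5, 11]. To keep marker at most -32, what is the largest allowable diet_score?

Intervening on diet_score fixes its value directly, overriding its dependence on dose.
Substituting into the inflammation equation gives inflammation = 2*diet_score - 7.
This gives marker = 8*diet_score - 24.
Require 8*diet_score - 24 ≤ -32, so diet_score ≤ -1.
The largest integer in [-5, 11] satisfying this is -1.

diet_score = -1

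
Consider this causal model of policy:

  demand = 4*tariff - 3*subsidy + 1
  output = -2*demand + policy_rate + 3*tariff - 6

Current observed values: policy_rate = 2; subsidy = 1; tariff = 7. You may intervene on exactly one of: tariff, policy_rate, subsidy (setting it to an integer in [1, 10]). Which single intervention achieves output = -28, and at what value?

set policy_rate = 9

Intervening on tariff: output = -5*tariff. Reaching -28 requires tariff = 28/5, not an integer.
Intervening on policy_rate: with other inputs at their observed values, output = policy_rate - 37. Solving for -28 gives policy_rate = 9, within [1, 10].
Intervening on subsidy: output = 6*subsidy - 41. Reaching -28 requires subsidy = 13/6, not an integer.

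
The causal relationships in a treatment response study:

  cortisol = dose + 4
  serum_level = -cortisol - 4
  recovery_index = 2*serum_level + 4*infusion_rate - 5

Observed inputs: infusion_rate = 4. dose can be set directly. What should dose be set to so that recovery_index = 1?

dose = -3

Substituting into the serum_level equation gives serum_level = -dose - 8.
Substituting into the recovery_index equation gives recovery_index = -2*dose - 5.
Solve -2*dose - 5 = 1: dose = (1 + 5) / -2 = -3.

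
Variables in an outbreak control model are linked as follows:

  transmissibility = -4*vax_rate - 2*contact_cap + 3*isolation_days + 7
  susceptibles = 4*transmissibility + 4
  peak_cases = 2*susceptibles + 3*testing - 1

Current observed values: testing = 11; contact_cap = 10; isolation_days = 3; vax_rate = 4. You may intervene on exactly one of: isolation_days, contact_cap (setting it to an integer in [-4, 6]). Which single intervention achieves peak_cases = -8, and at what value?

Intervening on isolation_days: peak_cases = 24*isolation_days - 192. Reaching -8 requires isolation_days = 23/3, not an integer.
Intervening on contact_cap: with other inputs at their observed values, peak_cases = -16*contact_cap + 40. Solving for -8 gives contact_cap = 3, within [-4, 6].

set contact_cap = 3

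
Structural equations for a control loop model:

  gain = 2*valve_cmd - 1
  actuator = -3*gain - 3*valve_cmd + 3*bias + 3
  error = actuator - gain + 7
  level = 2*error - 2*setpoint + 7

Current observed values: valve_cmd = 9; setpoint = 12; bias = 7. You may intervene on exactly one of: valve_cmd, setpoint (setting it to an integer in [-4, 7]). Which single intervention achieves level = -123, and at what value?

set setpoint = 1

Intervening on valve_cmd: level = -22*valve_cmd + 53. Reaching -123 requires valve_cmd = 8, outside [-4, 7].
Intervening on setpoint: with other inputs at their observed values, level = -2*setpoint - 121. Solving for -123 gives setpoint = 1, within [-4, 7].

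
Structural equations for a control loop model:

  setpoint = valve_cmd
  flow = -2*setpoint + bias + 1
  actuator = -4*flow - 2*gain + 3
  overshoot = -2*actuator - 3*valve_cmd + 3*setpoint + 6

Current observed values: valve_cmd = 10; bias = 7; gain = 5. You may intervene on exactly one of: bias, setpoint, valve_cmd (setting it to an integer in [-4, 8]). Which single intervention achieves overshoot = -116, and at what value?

Intervening on bias: with other inputs at their observed values, overshoot = 8*bias - 132. Solving for -116 gives bias = 2, within [-4, 8].
Intervening on setpoint: overshoot = -13*setpoint + 54. Reaching -116 requires setpoint = 170/13, not an integer.
Intervening on valve_cmd: overshoot = -16*valve_cmd + 84. Reaching -116 requires valve_cmd = 25/2, not an integer.

set bias = 2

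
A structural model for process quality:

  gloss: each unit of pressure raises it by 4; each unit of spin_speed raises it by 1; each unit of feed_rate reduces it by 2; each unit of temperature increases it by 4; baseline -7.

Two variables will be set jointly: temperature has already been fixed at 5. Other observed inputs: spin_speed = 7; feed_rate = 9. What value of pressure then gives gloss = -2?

pressure = -1

With temperature held at 5:
Substituting into the gloss equation gives gloss = 4*pressure + 2.
Solve 4*pressure + 2 = -2: pressure = (-2 - 2) / 4 = -1.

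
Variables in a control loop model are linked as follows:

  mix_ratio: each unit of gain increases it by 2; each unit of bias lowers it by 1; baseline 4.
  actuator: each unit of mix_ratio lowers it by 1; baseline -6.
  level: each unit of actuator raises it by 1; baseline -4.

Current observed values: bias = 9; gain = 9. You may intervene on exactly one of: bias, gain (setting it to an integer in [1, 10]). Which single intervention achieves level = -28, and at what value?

set bias = 4

Intervening on bias: with other inputs at their observed values, level = bias - 32. Solving for -28 gives bias = 4, within [1, 10].
Intervening on gain: level = -2*gain - 5. Reaching -28 requires gain = 23/2, not an integer.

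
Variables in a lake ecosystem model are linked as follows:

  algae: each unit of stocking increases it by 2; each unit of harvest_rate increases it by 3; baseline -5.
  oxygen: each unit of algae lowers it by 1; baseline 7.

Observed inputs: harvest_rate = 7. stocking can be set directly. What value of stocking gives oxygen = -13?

Substituting into the algae equation gives algae = 2*stocking + 16.
Substituting into the oxygen equation gives oxygen = -2*stocking - 9.
Solve -2*stocking - 9 = -13: stocking = (-13 + 9) / -2 = 2.

stocking = 2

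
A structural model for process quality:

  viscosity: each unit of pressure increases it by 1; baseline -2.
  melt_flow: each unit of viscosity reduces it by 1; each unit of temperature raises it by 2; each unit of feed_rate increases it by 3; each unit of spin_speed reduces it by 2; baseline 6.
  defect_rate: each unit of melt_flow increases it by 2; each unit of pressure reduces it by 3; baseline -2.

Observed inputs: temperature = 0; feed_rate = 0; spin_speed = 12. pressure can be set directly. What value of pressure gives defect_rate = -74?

Substituting into the melt_flow equation gives melt_flow = -pressure - 16.
defect_rate becomes -5*pressure - 34.
Solve -5*pressure - 34 = -74: pressure = (-74 + 34) / -5 = 8.

pressure = 8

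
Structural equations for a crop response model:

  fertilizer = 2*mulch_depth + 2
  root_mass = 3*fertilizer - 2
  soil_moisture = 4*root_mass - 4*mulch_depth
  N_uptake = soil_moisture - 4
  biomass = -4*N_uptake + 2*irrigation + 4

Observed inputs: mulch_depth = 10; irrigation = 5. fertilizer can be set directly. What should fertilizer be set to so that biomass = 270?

fertilizer = -1

Intervening on fertilizer fixes its value directly, overriding its dependence on mulch_depth.
Substituting into the soil_moisture equation gives soil_moisture = 12*fertilizer - 48.
Substituting into the N_uptake equation gives N_uptake = 12*fertilizer - 52.
Substituting into the biomass equation gives biomass = -48*fertilizer + 222.
Solve -48*fertilizer + 222 = 270: fertilizer = (270 - 222) / -48 = -1.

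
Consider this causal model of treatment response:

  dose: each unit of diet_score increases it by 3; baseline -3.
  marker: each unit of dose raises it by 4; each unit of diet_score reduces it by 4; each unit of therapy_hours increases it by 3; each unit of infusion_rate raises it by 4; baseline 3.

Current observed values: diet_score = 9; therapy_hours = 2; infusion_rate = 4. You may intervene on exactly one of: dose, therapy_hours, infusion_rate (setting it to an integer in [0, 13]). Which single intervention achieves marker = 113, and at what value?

Intervening on dose: marker = 4*dose - 11. Reaching 113 requires dose = 31, outside [0, 13].
Intervening on therapy_hours: marker = 3*therapy_hours + 79. Reaching 113 requires therapy_hours = 34/3, not an integer.
Intervening on infusion_rate: with other inputs at their observed values, marker = 4*infusion_rate + 69. Solving for 113 gives infusion_rate = 11, within [0, 13].

set infusion_rate = 11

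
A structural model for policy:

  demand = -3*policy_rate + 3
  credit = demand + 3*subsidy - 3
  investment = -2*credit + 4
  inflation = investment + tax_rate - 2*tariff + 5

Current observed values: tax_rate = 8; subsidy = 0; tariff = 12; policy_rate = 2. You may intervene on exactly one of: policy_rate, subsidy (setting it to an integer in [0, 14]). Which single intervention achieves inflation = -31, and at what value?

set subsidy = 6

Intervening on policy_rate: inflation = 6*policy_rate - 7. Reaching -31 requires policy_rate = -4, outside [0, 14].
Intervening on subsidy: with other inputs at their observed values, inflation = -6*subsidy + 5. Solving for -31 gives subsidy = 6, within [0, 14].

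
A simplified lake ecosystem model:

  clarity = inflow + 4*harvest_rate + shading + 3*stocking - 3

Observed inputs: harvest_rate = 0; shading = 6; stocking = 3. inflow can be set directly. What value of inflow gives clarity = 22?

Substituting into the clarity equation gives clarity = inflow + 12.
Solve inflow + 12 = 22: inflow = (22 - 12) / 1 = 10.

inflow = 10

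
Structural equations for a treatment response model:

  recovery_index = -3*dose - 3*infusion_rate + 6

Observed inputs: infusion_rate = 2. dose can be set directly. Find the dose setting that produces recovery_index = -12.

dose = 4

Substituting into the recovery_index equation gives recovery_index = -3*dose.
Solve -3*dose = -12: dose = -12 / -3 = 4.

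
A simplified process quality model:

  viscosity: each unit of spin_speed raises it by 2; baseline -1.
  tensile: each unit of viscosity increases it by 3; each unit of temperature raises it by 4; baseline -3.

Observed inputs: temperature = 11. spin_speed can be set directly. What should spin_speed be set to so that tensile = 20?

spin_speed = -3

Substituting into the tensile equation gives tensile = 6*spin_speed + 38.
Solve 6*spin_speed + 38 = 20: spin_speed = (20 - 38) / 6 = -3.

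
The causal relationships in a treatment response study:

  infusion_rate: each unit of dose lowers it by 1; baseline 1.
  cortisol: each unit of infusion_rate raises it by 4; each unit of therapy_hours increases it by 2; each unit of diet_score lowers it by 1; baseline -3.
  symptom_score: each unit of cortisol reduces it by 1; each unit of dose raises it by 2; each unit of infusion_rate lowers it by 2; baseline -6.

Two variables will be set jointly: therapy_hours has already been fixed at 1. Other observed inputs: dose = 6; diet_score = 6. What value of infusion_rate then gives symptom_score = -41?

infusion_rate = 9

With therapy_hours held at 1:
Intervening on infusion_rate fixes its value directly, overriding its dependence on dose.
Substituting into the cortisol equation gives cortisol = 4*infusion_rate - 7.
Substituting into the symptom_score equation gives symptom_score = -6*infusion_rate + 13.
Solve -6*infusion_rate + 13 = -41: infusion_rate = (-41 - 13) / -6 = 9.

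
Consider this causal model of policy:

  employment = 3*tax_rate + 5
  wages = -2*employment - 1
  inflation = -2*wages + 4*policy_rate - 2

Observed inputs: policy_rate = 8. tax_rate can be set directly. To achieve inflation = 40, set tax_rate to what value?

Substituting into the wages equation gives wages = -6*tax_rate - 11.
Substituting into the inflation equation gives inflation = 12*tax_rate + 52.
Solve 12*tax_rate + 52 = 40: tax_rate = (40 - 52) / 12 = -1.

tax_rate = -1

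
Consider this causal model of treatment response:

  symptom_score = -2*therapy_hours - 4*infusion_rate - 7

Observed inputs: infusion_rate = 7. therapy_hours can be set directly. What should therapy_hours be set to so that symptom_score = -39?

Substituting into the symptom_score equation gives symptom_score = -2*therapy_hours - 35.
Solve -2*therapy_hours - 35 = -39: therapy_hours = (-39 + 35) / -2 = 2.

therapy_hours = 2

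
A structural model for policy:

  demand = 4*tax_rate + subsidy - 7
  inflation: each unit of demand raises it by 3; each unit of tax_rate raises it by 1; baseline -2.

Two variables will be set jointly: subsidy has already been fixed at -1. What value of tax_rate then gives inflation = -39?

tax_rate = -1

With subsidy held at -1:
Substituting into the demand equation gives demand = 4*tax_rate - 8.
This gives inflation = 13*tax_rate - 26.
Solve 13*tax_rate - 26 = -39: tax_rate = (-39 + 26) / 13 = -1.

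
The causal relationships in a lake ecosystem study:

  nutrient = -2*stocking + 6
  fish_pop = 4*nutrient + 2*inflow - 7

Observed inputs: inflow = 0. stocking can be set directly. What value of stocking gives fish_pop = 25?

stocking = -1

Substituting into the fish_pop equation gives fish_pop = -8*stocking + 17.
Solve -8*stocking + 17 = 25: stocking = (25 - 17) / -8 = -1.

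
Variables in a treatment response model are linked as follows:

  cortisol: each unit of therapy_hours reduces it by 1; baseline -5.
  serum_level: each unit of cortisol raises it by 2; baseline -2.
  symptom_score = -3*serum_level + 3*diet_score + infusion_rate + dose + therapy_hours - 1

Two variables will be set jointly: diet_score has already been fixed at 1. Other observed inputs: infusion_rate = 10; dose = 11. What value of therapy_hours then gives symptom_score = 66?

therapy_hours = 1

With diet_score held at 1:
Substituting into the serum_level equation gives serum_level = -2*therapy_hours - 12.
Substituting into the symptom_score equation gives symptom_score = 7*therapy_hours + 59.
Solve 7*therapy_hours + 59 = 66: therapy_hours = (66 - 59) / 7 = 1.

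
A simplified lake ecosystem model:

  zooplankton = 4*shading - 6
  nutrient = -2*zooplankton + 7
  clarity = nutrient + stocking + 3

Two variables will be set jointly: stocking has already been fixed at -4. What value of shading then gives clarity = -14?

shading = 4

With stocking held at -4:
Substituting into the nutrient equation gives nutrient = -8*shading + 19.
Substituting into the clarity equation gives clarity = -8*shading + 18.
Solve -8*shading + 18 = -14: shading = (-14 - 18) / -8 = 4.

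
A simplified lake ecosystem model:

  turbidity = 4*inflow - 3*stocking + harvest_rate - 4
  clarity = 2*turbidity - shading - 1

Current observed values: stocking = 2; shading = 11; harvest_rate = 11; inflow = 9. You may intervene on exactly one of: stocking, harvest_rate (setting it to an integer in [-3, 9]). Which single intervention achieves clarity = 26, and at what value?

set stocking = 8

Intervening on stocking: with other inputs at their observed values, clarity = -6*stocking + 74. Solving for 26 gives stocking = 8, within [-3, 9].
Intervening on harvest_rate: clarity = 2*harvest_rate + 40. Reaching 26 requires harvest_rate = -7, outside [-3, 9].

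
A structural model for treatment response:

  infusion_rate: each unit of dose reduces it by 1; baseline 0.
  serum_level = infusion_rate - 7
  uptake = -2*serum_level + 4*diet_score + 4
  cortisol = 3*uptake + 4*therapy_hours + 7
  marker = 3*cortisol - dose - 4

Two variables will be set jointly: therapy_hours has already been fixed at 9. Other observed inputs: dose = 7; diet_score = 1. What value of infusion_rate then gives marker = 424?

infusion_rate = -6

With therapy_hours held at 9:
Intervening on infusion_rate fixes its value directly, overriding its dependence on dose.
Substituting into the uptake equation gives uptake = -2*infusion_rate + 22.
So cortisol = -6*infusion_rate + 109.
Substituting into the marker equation gives marker = -18*infusion_rate + 316.
Solve -18*infusion_rate + 316 = 424: infusion_rate = (424 - 316) / -18 = -6.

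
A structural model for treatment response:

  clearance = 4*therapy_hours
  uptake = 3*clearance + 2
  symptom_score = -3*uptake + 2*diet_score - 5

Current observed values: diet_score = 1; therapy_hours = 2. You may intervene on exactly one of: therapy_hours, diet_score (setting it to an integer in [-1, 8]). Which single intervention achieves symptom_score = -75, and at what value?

set diet_score = 4

Intervening on therapy_hours: symptom_score = -36*therapy_hours - 9. Reaching -75 requires therapy_hours = 11/6, not an integer.
Intervening on diet_score: with other inputs at their observed values, symptom_score = 2*diet_score - 83. Solving for -75 gives diet_score = 4, within [-1, 8].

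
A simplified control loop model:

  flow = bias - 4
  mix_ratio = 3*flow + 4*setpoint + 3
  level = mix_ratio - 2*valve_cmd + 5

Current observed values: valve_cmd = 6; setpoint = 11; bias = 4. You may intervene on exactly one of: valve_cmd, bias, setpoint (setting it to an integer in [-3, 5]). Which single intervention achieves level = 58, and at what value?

set valve_cmd = -3

Intervening on valve_cmd: with other inputs at their observed values, level = -2*valve_cmd + 52. Solving for 58 gives valve_cmd = -3, within [-3, 5].
Intervening on bias: level = 3*bias + 28. Reaching 58 requires bias = 10, outside [-3, 5].
Intervening on setpoint: level = 4*setpoint - 4. Reaching 58 requires setpoint = 31/2, not an integer.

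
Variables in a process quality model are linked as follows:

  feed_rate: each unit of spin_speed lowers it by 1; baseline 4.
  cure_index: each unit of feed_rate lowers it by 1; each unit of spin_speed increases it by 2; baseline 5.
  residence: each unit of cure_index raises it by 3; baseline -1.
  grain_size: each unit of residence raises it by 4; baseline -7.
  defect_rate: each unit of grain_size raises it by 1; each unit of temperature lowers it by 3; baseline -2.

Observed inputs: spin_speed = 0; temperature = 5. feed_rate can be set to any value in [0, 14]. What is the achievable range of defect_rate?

Intervening on feed_rate fixes its value directly, overriding its dependence on spin_speed.
Substituting into the cure_index equation gives cure_index = -feed_rate + 5.
Substituting into the residence equation gives residence = -3*feed_rate + 14.
Substituting into the grain_size equation gives grain_size = -12*feed_rate + 49.
Substituting into the defect_rate equation gives defect_rate = -12*feed_rate + 32.
Linear in feed_rate, so extremes are at the endpoints: feed_rate = 0 gives defect_rate = 32; feed_rate = 14 gives defect_rate = -136.

-136 to 32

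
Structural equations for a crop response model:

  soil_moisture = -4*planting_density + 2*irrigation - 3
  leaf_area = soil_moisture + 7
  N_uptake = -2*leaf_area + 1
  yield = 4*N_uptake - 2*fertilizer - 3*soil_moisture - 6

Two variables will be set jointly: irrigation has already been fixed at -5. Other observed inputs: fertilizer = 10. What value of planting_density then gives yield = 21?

With irrigation held at -5:
Substituting into the soil_moisture equation gives soil_moisture = -4*planting_density - 13.
So leaf_area = -4*planting_density - 6.
This gives N_uptake = 8*planting_density + 13.
Substituting into the yield equation gives yield = 44*planting_density + 65.
Solve 44*planting_density + 65 = 21: planting_density = (21 - 65) / 44 = -1.

planting_density = -1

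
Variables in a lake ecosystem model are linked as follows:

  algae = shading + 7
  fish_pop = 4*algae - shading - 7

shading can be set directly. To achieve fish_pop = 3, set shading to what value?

shading = -6

Substituting into the fish_pop equation gives fish_pop = 3*shading + 21.
Solve 3*shading + 21 = 3: shading = (3 - 21) / 3 = -6.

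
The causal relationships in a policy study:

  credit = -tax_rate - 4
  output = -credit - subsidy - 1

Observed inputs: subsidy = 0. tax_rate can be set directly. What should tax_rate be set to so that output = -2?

Substituting into the output equation gives output = tax_rate + 3.
Solve tax_rate + 3 = -2: tax_rate = (-2 - 3) / 1 = -5.

tax_rate = -5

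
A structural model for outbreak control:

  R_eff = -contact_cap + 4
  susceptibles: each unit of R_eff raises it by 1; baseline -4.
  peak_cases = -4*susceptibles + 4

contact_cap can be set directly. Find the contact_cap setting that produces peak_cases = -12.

Substituting into the susceptibles equation gives susceptibles = -contact_cap.
So peak_cases = 4*contact_cap + 4.
Solve 4*contact_cap + 4 = -12: contact_cap = (-12 - 4) / 4 = -4.

contact_cap = -4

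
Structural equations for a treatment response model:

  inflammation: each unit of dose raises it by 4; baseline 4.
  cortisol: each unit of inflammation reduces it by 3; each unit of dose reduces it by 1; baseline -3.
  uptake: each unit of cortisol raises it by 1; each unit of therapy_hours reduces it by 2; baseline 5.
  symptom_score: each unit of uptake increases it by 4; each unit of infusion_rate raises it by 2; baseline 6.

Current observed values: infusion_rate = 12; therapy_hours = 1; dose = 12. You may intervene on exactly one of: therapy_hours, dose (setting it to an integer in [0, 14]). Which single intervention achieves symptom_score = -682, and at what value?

Intervening on therapy_hours: with other inputs at their observed values, symptom_score = -8*therapy_hours - 634. Solving for -682 gives therapy_hours = 6, within [0, 14].
Intervening on dose: symptom_score = -52*dose - 18. Reaching -682 requires dose = 166/13, not an integer.

set therapy_hours = 6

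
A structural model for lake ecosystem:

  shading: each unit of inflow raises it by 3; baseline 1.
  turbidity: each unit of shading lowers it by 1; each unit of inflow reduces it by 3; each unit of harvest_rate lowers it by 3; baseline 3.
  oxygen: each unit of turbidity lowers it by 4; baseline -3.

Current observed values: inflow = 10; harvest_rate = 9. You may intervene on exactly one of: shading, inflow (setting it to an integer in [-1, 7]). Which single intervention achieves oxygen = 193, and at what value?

set inflow = 4

Intervening on shading: oxygen = 4*shading + 213. Reaching 193 requires shading = -5, outside [-1, 7].
Intervening on inflow: with other inputs at their observed values, oxygen = 24*inflow + 97. Solving for 193 gives inflow = 4, within [-1, 7].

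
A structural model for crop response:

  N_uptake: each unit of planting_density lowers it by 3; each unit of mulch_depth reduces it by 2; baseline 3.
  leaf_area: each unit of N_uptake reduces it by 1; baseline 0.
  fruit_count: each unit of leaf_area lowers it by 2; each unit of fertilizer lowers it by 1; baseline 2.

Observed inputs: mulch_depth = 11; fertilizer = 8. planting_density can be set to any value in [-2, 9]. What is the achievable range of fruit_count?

-98 to -32

Substituting into the N_uptake equation gives N_uptake = -3*planting_density - 19.
leaf_area becomes 3*planting_density + 19.
Substituting into the fruit_count equation gives fruit_count = -6*planting_density - 44.
Linear in planting_density, so extremes are at the endpoints: planting_density = -2 gives fruit_count = -32; planting_density = 9 gives fruit_count = -98.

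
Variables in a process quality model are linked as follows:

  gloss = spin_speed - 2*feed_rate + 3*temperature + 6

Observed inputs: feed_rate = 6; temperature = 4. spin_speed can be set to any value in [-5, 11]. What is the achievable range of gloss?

1 to 17

Substituting into the gloss equation gives gloss = spin_speed + 6.
Linear in spin_speed, so extremes are at the endpoints: spin_speed = -5 gives gloss = 1; spin_speed = 11 gives gloss = 17.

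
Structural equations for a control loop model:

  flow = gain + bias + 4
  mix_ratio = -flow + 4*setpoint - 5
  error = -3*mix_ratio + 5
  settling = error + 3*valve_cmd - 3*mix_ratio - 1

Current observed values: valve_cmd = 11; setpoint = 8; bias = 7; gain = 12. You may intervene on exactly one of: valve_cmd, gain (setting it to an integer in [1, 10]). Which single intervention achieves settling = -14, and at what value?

set valve_cmd = 2

Intervening on valve_cmd: with other inputs at their observed values, settling = 3*valve_cmd - 20. Solving for -14 gives valve_cmd = 2, within [1, 10].
Intervening on gain: settling = 6*gain - 59. Reaching -14 requires gain = 15/2, not an integer.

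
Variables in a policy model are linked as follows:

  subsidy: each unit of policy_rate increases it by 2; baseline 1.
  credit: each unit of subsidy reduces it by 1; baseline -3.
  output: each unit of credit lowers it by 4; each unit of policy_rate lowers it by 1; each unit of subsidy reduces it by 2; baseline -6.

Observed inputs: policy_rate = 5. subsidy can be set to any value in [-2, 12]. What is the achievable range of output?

Intervening on subsidy fixes its value directly, overriding its dependence on policy_rate.
Substituting into the output equation gives output = 2*subsidy + 1.
Linear in subsidy, so extremes are at the endpoints: subsidy = -2 gives output = -3; subsidy = 12 gives output = 25.

-3 to 25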